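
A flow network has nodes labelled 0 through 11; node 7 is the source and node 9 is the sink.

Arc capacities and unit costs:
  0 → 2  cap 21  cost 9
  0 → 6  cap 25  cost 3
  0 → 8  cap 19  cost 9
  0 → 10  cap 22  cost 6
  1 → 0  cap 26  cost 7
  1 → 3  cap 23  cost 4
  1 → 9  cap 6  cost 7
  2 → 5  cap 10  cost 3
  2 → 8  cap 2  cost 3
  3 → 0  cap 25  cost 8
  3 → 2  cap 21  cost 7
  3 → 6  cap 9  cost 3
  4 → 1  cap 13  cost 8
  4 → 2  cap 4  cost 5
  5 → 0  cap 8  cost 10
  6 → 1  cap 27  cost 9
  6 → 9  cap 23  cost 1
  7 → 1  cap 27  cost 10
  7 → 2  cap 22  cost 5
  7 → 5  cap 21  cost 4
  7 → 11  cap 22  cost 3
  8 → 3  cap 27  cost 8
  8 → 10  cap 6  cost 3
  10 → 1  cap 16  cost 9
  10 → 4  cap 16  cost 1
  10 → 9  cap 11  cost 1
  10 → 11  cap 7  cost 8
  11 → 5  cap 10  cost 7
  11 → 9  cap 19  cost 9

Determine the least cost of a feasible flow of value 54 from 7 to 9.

Minimum cost for 54 units: 882

shortest-cost path #1: 7→11→9 push 19 @ unit cost 12 (adds 228)
shortest-cost path #2: 7→2→8→10→9 push 2 @ unit cost 12 (adds 24)
shortest-cost path #3: 7→1→9 push 6 @ unit cost 17 (adds 102)
shortest-cost path #4: 7→1→3→6→9 push 9 @ unit cost 18 (adds 162)
shortest-cost path #5: 7→5→0→6→9 push 8 @ unit cost 18 (adds 144)
shortest-cost path #6: 7→1→0→6→9 push 6 @ unit cost 21 (adds 126)
shortest-cost path #7: 7→1→0→10→9 push 4 @ unit cost 24 (adds 96)
total cost = 882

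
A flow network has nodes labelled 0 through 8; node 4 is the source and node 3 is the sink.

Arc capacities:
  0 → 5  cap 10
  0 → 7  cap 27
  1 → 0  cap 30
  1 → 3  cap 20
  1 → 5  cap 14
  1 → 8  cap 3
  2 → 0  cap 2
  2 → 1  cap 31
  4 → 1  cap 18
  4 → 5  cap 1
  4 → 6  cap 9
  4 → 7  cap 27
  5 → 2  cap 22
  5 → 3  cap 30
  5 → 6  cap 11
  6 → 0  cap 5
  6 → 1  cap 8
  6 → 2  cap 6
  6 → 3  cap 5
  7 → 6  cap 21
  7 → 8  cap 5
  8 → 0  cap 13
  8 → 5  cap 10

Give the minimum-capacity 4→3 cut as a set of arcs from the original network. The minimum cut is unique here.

augment #1: 4→1→3 push 18
augment #2: 4→5→3 push 1
augment #3: 4→6→3 push 5
augment #4: 4→6→1→3 push 2
augment #5: 4→6→0→5→3 push 2
augment #6: 4→7→8→5→3 push 5
augment #7: 4→7→6→0→5→3 push 3
augment #8: 4→7→6→1→5→3 push 6
augment #9: 4→7→6→2→0→5→3 push 2
augment #10: 4→7→6→2→1→5→3 push 4
max flow = 48; residual-reachable set from 4 gives S-side
cut edges (S→T): {(4,1), (4,5), (6,0), (6,1), (6,2), (6,3), (7,8)} total cap 48

Min-cut arcs: {(4,1), (4,5), (6,0), (6,1), (6,2), (6,3), (7,8)} (total capacity 48)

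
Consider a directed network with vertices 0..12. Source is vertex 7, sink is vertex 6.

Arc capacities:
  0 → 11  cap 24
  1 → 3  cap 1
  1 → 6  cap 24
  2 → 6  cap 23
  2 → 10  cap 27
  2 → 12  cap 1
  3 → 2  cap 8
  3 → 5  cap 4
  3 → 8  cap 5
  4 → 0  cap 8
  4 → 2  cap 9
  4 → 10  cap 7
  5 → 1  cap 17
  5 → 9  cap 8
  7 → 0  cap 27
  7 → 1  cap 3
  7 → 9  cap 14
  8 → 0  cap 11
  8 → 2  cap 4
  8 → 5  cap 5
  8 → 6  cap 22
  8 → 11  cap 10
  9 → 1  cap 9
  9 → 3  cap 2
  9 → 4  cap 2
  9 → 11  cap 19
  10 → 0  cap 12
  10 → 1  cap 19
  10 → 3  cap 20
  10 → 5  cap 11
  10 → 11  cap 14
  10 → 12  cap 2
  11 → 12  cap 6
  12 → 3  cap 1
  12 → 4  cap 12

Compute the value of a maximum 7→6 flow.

Maximum flow value: 22

augment #1: 7→1→6 bottleneck 3, total now 3
augment #2: 7→9→1→6 bottleneck 9, total now 12
augment #3: 7→9→3→2→6 bottleneck 2, total now 14
augment #4: 7→9→4→2→6 bottleneck 2, total now 16
augment #5: 7→0→11→12→3→2→6 bottleneck 1, total now 17
augment #6: 7→0→11→12→4→2→6 bottleneck 5, total now 22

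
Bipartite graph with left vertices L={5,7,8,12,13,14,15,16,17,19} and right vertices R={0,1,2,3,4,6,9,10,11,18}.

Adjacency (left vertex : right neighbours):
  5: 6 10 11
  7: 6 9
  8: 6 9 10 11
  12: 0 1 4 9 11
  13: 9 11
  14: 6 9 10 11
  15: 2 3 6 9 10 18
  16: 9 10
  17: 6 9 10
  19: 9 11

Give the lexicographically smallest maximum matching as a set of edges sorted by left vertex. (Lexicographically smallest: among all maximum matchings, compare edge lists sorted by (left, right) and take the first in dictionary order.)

Lex-smallest maximum matching: {(5,6), (7,9), (8,10), (12,0), (13,11), (15,2)}

|M| = 6 (so the lex-smallest maximum matching has 6 edges)
process left vertices in ascending order; for each, take the smallest-labelled available neighbour that still permits 6 edges overall, or leave it unmatched if none does
lex-smallest matching: {5-6, 7-9, 8-10, 12-0, 13-11, 15-2}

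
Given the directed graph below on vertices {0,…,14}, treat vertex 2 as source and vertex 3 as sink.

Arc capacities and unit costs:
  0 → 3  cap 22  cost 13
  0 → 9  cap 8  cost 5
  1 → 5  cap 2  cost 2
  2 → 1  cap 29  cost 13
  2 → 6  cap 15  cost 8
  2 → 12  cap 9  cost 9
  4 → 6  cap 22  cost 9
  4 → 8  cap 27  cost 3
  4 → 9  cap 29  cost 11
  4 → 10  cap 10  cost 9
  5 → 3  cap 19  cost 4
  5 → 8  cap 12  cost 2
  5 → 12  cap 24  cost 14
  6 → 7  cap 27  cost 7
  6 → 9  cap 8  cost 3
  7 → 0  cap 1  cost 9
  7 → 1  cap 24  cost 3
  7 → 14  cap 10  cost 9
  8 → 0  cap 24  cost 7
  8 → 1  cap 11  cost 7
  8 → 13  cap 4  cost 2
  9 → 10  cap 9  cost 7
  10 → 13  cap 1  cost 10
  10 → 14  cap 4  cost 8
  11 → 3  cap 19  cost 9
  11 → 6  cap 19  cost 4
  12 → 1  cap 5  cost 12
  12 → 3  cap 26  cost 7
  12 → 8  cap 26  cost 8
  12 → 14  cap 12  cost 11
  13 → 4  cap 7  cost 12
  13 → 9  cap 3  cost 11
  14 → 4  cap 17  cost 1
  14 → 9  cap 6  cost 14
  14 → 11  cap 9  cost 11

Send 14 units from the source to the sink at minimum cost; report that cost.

Minimum cost for 14 units: 307

shortest-cost path #1: 2→12→3 push 9 @ unit cost 16 (adds 144)
shortest-cost path #2: 2→1→5→3 push 2 @ unit cost 19 (adds 38)
shortest-cost path #3: 2→6→7→0→3 push 1 @ unit cost 37 (adds 37)
shortest-cost path #4: 2→6→7→14→11→3 push 2 @ unit cost 44 (adds 88)
total cost = 307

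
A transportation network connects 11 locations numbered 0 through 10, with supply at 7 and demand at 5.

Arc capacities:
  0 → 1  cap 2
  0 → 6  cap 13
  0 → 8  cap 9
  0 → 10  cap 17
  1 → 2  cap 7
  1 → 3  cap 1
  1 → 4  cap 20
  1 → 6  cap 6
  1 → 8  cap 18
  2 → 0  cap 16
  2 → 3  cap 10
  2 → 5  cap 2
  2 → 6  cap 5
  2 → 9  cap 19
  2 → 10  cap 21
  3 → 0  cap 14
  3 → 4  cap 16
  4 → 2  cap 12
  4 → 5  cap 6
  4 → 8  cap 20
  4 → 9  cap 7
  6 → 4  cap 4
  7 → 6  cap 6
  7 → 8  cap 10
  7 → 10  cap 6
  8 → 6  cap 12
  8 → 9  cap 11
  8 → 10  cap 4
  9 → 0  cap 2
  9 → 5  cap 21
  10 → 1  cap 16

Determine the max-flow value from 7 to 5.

Maximum flow value: 20

augment #1: 7→6→4→5 bottleneck 4, total now 4
augment #2: 7→8→9→5 bottleneck 10, total now 14
augment #3: 7→10→1→2→5 bottleneck 2, total now 16
augment #4: 7→10→1→4→5 bottleneck 2, total now 18
augment #5: 7→10→1→2→9→5 bottleneck 2, total now 20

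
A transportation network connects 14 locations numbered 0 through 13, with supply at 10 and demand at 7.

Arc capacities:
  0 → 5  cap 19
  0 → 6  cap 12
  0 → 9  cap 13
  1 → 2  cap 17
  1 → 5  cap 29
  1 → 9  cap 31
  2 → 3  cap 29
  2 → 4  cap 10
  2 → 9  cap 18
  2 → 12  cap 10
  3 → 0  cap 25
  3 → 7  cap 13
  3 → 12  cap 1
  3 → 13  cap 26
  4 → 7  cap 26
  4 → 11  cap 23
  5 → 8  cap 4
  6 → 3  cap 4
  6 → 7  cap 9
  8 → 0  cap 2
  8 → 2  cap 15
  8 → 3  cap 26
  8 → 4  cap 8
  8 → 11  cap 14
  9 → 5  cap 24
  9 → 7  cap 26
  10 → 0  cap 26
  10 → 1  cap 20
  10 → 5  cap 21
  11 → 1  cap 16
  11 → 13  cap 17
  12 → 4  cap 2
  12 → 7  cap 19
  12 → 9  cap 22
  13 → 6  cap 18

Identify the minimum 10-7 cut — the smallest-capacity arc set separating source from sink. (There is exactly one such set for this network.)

augment #1: 10→0→6→7 push 9
augment #2: 10→0→9→7 push 13
augment #3: 10→1→9→7 push 13
augment #4: 10→0→6→3→7 push 3
augment #5: 10→1→2→3→7 push 7
augment #6: 10→5→8→3→7 push 3
augment #7: 10→5→8→4→7 push 1
max flow = 49; residual-reachable set from 10 gives S-side
cut edges (S→T): {(0,6), (0,9), (5,8), (10,1)} total cap 49

Min-cut arcs: {(0,6), (0,9), (5,8), (10,1)} (total capacity 49)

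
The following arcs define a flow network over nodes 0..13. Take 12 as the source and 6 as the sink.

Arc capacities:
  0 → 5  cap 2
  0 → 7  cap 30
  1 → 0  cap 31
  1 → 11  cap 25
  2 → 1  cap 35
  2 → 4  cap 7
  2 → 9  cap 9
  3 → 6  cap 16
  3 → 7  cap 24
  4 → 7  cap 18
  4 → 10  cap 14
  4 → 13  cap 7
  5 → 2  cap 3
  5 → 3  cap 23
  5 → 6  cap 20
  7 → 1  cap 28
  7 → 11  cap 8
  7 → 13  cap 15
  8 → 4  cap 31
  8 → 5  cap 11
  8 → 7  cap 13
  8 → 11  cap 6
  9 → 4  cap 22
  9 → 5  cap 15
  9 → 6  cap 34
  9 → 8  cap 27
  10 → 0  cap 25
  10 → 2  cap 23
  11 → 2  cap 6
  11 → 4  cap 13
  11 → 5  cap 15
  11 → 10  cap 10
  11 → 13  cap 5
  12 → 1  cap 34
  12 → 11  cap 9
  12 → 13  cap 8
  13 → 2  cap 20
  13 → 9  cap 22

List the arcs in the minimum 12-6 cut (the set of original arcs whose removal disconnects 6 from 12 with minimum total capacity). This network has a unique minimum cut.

augment #1: 12→11→5→6 push 9
augment #2: 12→13→9→6 push 8
augment #3: 12→1→0→5→6 push 2
augment #4: 12→1→11→5→6 push 6
augment #5: 12→1→11→2→9→6 push 6
augment #6: 12→1→11→13→9→6 push 5
augment #7: 12→1→0→7→13→9→6 push 9
augment #8: 12→1→11→10→2→9→6 push 3
max flow = 48; residual-reachable set from 12 gives S-side
cut edges (S→T): {(0,5), (2,9), (11,5), (13,9)} total cap 48

Min-cut arcs: {(0,5), (2,9), (11,5), (13,9)} (total capacity 48)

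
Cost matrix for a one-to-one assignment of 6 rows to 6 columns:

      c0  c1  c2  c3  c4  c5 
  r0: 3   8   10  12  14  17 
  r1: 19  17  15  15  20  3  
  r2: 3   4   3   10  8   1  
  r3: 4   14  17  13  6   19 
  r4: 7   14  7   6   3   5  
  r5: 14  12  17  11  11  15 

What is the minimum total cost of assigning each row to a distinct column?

optimal assignment: row0→col1 (cost 8), row1→col5 (cost 3), row2→col2 (cost 3), row3→col0 (cost 4), row4→col4 (cost 3), row5→col3 (cost 11)
total = 8 + 3 + 3 + 4 + 3 + 11 = 32

Minimum assignment cost: 32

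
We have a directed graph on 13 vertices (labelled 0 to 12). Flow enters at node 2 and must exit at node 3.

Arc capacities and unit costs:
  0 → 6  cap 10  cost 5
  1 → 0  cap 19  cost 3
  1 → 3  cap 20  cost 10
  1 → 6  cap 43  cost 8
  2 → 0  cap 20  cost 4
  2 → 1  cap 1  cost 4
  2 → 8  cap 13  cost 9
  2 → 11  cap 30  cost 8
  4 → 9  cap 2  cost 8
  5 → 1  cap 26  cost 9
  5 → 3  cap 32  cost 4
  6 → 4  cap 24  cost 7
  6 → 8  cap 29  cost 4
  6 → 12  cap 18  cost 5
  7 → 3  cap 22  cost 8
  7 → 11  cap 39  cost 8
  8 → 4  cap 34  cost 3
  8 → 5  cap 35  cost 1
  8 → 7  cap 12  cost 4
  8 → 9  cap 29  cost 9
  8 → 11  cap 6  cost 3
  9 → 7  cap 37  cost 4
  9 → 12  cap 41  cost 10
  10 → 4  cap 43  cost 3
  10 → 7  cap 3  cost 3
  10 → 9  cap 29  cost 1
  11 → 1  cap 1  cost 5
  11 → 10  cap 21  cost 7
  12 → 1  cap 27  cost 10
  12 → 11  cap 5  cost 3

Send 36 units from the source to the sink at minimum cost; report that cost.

shortest-cost path #1: 2→1→3 push 1 @ unit cost 14 (adds 14)
shortest-cost path #2: 2→8→5→3 push 13 @ unit cost 14 (adds 182)
shortest-cost path #3: 2→0→6→8→5→3 push 10 @ unit cost 18 (adds 180)
shortest-cost path #4: 2→11→1→3 push 1 @ unit cost 23 (adds 23)
shortest-cost path #5: 2→11→10→7→3 push 3 @ unit cost 26 (adds 78)
shortest-cost path #6: 2→11→10→9→7→3 push 8 @ unit cost 28 (adds 224)
total cost = 701

Minimum cost for 36 units: 701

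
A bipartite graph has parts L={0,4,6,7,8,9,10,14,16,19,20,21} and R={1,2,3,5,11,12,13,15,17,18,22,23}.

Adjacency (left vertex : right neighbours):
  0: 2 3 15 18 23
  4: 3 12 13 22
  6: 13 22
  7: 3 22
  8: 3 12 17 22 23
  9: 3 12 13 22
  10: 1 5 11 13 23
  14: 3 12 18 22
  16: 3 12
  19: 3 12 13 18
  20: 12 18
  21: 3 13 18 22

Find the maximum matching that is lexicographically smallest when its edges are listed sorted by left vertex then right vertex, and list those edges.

Lex-smallest maximum matching: {(0,2), (4,3), (6,13), (7,22), (8,17), (9,12), (10,1), (14,18)}

|M| = 8 (so the lex-smallest maximum matching has 8 edges)
process left vertices in ascending order; for each, take the smallest-labelled available neighbour that still permits 8 edges overall, or leave it unmatched if none does
lex-smallest matching: {0-2, 4-3, 6-13, 7-22, 8-17, 9-12, 10-1, 14-18}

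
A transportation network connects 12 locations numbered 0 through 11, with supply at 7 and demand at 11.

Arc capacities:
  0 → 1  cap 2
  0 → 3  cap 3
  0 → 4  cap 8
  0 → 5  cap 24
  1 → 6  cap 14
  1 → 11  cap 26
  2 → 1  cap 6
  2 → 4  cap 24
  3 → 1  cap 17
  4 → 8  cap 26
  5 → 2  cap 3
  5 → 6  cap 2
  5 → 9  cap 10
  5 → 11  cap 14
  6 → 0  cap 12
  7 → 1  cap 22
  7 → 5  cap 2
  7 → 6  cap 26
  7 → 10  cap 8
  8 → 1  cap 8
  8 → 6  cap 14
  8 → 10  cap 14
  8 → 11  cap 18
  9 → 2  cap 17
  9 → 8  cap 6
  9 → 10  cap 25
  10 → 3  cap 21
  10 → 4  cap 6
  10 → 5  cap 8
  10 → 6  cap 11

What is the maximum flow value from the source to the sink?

Maximum flow value: 44

augment #1: 7→1→11 bottleneck 22, total now 22
augment #2: 7→5→11 bottleneck 2, total now 24
augment #3: 7→10→5→11 bottleneck 8, total now 32
augment #4: 7→6→0→1→11 bottleneck 2, total now 34
augment #5: 7→6→0→5→11 bottleneck 4, total now 38
augment #6: 7→6→0→3→1→11 bottleneck 2, total now 40
augment #7: 7→6→0→4→8→11 bottleneck 4, total now 44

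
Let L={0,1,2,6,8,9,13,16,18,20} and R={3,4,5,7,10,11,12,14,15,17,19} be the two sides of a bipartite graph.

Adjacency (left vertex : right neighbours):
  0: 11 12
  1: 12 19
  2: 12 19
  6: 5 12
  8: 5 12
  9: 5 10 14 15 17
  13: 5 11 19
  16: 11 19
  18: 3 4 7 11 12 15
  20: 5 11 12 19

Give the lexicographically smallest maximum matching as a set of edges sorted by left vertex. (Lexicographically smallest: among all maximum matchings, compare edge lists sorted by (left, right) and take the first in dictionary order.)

|M| = 6 (so the lex-smallest maximum matching has 6 edges)
process left vertices in ascending order; for each, take the smallest-labelled available neighbour that still permits 6 edges overall, or leave it unmatched if none does
lex-smallest matching: {0-11, 1-12, 2-19, 6-5, 9-10, 18-3}

Lex-smallest maximum matching: {(0,11), (1,12), (2,19), (6,5), (9,10), (18,3)}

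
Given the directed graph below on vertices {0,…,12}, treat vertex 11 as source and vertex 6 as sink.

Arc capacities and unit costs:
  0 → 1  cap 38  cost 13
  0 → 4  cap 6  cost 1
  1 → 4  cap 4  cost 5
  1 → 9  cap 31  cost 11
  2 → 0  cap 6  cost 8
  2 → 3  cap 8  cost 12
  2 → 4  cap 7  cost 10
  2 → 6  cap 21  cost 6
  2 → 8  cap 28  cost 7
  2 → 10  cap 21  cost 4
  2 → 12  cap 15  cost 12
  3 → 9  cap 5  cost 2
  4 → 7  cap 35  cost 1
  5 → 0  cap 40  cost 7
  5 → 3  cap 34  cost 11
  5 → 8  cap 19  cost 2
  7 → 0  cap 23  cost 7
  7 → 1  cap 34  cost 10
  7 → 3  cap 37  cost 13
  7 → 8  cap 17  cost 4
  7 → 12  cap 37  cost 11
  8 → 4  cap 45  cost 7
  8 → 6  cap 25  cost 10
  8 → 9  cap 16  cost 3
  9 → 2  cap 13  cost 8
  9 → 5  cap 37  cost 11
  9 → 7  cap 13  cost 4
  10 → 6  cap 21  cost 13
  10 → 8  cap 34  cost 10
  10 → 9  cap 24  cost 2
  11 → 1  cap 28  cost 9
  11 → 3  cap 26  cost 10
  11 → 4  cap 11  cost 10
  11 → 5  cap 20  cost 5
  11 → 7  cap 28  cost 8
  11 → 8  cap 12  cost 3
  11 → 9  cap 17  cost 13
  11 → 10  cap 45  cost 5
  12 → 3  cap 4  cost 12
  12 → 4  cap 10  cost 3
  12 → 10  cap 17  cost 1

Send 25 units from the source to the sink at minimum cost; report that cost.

Minimum cost for 25 units: 377

shortest-cost path #1: 11→8→6 push 12 @ unit cost 13 (adds 156)
shortest-cost path #2: 11→5→8→6 push 13 @ unit cost 17 (adds 221)
total cost = 377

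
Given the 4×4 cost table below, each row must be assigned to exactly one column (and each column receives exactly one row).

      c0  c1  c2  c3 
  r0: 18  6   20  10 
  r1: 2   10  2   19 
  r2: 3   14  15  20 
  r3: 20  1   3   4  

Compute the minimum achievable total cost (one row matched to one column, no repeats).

optimal assignment: row0→col1 (cost 6), row1→col2 (cost 2), row2→col0 (cost 3), row3→col3 (cost 4)
total = 6 + 2 + 3 + 4 = 15

Minimum assignment cost: 15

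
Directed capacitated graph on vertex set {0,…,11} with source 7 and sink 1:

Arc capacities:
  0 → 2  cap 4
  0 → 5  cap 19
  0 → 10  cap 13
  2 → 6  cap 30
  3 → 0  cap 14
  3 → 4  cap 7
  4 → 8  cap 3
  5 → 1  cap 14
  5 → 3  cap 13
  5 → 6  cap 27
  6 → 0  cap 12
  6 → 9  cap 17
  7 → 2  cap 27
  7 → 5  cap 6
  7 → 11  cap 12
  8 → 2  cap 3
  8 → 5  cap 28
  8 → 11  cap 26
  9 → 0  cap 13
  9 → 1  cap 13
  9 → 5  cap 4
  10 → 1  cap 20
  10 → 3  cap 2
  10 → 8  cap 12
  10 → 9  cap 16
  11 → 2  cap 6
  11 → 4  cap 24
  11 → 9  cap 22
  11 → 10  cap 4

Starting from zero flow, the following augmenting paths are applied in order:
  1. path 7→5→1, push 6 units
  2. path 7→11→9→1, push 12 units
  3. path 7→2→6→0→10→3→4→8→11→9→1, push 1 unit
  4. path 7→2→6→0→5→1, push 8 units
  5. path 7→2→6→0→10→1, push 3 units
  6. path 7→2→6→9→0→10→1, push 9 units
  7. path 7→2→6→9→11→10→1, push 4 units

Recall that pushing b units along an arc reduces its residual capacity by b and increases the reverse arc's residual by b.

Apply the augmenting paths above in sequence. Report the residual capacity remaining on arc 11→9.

after path 1 (7→5→1, push 6): res(11,9)=22
after path 2 (7→11→9→1, push 12): res(11,9)=10
after path 3 (7→2→6→0→10→3→4→8→11→9→1, push 1): res(11,9)=9
after path 4 (7→2→6→0→5→1, push 8): res(11,9)=9
after path 5 (7→2→6→0→10→1, push 3): res(11,9)=9
after path 6 (7→2→6→9→0→10→1, push 9): res(11,9)=9
after path 7 (7→2→6→9→11→10→1, push 4): res(11,9)=13

Residual capacity of (11,9): 13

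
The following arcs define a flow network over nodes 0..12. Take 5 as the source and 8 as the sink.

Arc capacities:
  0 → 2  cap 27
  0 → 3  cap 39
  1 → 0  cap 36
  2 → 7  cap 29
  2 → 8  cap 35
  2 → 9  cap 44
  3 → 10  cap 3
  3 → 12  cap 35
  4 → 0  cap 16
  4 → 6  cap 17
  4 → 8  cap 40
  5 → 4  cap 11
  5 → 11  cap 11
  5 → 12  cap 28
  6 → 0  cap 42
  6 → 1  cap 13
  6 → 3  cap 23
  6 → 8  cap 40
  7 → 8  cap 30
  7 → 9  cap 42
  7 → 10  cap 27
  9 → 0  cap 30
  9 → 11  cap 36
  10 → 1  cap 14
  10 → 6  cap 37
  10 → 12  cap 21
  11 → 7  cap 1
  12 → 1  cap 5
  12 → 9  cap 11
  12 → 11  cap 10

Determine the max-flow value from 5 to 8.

augment #1: 5→4→8 bottleneck 11, total now 11
augment #2: 5→11→7→8 bottleneck 1, total now 12
augment #3: 5→12→1→0→2→8 bottleneck 5, total now 17
augment #4: 5→12→9→0→2→8 bottleneck 11, total now 28

Maximum flow value: 28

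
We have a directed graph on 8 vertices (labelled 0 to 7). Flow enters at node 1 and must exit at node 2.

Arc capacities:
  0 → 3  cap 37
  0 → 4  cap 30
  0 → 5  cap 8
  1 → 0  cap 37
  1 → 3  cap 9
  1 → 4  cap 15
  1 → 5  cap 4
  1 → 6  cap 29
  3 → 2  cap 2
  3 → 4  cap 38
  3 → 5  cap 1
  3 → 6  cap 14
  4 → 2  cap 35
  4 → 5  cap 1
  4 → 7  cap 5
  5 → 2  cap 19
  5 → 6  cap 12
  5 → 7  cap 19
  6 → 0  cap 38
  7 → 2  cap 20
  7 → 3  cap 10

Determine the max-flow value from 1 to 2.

Maximum flow value: 56

augment #1: 1→3→2 bottleneck 2, total now 2
augment #2: 1→4→2 bottleneck 15, total now 17
augment #3: 1→5→2 bottleneck 4, total now 21
augment #4: 1→0→4→2 bottleneck 20, total now 41
augment #5: 1→0→5→2 bottleneck 8, total now 49
augment #6: 1→3→5→2 bottleneck 1, total now 50
augment #7: 1→0→4→5→2 bottleneck 1, total now 51
augment #8: 1→0→4→7→2 bottleneck 5, total now 56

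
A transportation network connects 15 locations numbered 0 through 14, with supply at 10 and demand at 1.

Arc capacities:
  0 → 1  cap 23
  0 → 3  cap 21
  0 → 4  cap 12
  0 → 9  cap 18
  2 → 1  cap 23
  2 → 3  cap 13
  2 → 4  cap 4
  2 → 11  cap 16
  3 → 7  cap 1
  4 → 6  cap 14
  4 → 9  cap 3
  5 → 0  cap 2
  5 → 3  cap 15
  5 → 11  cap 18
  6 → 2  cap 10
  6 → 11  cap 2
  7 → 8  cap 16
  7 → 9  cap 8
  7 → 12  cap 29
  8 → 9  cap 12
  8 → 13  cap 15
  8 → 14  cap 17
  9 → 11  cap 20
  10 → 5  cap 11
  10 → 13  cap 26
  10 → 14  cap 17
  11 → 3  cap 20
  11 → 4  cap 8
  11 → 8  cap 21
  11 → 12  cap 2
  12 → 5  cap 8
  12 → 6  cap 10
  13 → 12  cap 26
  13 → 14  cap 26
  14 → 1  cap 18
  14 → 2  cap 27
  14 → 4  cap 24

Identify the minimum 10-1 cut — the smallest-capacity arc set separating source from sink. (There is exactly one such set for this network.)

augment #1: 10→14→1 push 17
augment #2: 10→5→0→1 push 2
augment #3: 10→13→14→1 push 1
augment #4: 10→13→14→2→1 push 23
max flow = 43; residual-reachable set from 10 gives S-side
cut edges (S→T): {(2,1), (5,0), (14,1)} total cap 43

Min-cut arcs: {(2,1), (5,0), (14,1)} (total capacity 43)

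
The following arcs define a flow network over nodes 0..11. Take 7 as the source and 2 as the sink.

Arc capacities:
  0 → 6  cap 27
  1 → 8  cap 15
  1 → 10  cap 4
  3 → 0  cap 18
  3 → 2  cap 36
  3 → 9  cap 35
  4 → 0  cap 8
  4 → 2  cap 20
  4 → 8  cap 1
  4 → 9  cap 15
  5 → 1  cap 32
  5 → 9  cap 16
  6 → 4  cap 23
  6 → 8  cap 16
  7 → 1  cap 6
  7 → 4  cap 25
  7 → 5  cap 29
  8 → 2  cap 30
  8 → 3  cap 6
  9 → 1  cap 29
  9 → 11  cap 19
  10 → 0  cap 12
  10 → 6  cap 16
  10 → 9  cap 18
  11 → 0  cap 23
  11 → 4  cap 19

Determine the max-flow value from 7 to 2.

Maximum flow value: 52

augment #1: 7→4→2 bottleneck 20, total now 20
augment #2: 7→1→8→2 bottleneck 6, total now 26
augment #3: 7→4→8→2 bottleneck 1, total now 27
augment #4: 7→5→1→8→2 bottleneck 9, total now 36
augment #5: 7→4→0→6→8→2 bottleneck 4, total now 40
augment #6: 7→5→1→10→6→8→2 bottleneck 4, total now 44
augment #7: 7→5→9→11→0→6→8→2 bottleneck 6, total now 50
augment #8: 7→5→9→11→0→6→8→3→2 bottleneck 2, total now 52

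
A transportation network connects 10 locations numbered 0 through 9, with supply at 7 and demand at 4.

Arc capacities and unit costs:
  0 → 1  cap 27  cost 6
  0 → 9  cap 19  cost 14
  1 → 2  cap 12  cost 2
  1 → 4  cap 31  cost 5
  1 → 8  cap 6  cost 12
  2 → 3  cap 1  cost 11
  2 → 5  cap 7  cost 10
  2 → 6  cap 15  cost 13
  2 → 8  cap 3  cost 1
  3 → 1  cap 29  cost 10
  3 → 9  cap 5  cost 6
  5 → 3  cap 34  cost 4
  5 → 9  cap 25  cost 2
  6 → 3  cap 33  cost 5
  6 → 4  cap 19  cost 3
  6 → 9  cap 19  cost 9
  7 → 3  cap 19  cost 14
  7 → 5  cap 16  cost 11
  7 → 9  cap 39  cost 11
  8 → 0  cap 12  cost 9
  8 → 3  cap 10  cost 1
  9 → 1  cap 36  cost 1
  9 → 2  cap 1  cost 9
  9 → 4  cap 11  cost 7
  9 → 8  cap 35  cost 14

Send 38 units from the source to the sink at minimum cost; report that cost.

shortest-cost path #1: 7→9→1→4 push 31 @ unit cost 17 (adds 527)
shortest-cost path #2: 7→9→4 push 7 @ unit cost 18 (adds 126)
total cost = 653

Minimum cost for 38 units: 653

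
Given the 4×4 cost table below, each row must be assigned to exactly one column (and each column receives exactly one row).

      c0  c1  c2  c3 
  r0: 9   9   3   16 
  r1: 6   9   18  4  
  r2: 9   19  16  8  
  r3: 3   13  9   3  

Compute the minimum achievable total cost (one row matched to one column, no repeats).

optimal assignment: row0→col2 (cost 3), row1→col1 (cost 9), row2→col3 (cost 8), row3→col0 (cost 3)
total = 3 + 9 + 8 + 3 = 23

Minimum assignment cost: 23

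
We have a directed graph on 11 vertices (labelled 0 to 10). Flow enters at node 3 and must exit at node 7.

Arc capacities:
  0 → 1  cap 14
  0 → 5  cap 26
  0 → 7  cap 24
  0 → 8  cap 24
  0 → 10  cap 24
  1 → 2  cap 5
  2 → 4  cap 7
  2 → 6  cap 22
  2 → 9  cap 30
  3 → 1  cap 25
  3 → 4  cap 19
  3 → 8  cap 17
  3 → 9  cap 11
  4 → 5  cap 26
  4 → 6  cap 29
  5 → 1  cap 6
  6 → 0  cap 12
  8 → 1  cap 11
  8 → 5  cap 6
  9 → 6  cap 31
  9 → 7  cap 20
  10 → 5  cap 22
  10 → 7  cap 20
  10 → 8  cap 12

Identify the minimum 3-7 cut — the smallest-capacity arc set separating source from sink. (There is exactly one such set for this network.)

Min-cut arcs: {(1,2), (3,9), (6,0)} (total capacity 28)

augment #1: 3→9→7 push 11
augment #2: 3→1→2→9→7 push 5
augment #3: 3→4→6→0→7 push 12
max flow = 28; residual-reachable set from 3 gives S-side
cut edges (S→T): {(1,2), (3,9), (6,0)} total cap 28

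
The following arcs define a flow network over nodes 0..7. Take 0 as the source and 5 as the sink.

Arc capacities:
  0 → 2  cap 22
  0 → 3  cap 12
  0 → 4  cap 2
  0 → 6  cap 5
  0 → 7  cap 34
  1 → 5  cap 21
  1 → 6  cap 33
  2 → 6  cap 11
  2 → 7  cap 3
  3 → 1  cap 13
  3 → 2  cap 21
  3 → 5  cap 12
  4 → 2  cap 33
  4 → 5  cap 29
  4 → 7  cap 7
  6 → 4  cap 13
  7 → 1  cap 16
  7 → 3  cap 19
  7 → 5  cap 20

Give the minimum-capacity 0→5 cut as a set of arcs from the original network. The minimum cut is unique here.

Min-cut arcs: {(0,3), (0,4), (0,7), (2,7), (6,4)} (total capacity 64)

augment #1: 0→3→5 push 12
augment #2: 0→4→5 push 2
augment #3: 0→7→5 push 20
augment #4: 0→6→4→5 push 5
augment #5: 0→7→1→5 push 14
augment #6: 0→2→6→4→5 push 8
augment #7: 0→2→7→1→5 push 2
augment #8: 0→2→7→3→1→5 push 1
max flow = 64; residual-reachable set from 0 gives S-side
cut edges (S→T): {(0,3), (0,4), (0,7), (2,7), (6,4)} total cap 64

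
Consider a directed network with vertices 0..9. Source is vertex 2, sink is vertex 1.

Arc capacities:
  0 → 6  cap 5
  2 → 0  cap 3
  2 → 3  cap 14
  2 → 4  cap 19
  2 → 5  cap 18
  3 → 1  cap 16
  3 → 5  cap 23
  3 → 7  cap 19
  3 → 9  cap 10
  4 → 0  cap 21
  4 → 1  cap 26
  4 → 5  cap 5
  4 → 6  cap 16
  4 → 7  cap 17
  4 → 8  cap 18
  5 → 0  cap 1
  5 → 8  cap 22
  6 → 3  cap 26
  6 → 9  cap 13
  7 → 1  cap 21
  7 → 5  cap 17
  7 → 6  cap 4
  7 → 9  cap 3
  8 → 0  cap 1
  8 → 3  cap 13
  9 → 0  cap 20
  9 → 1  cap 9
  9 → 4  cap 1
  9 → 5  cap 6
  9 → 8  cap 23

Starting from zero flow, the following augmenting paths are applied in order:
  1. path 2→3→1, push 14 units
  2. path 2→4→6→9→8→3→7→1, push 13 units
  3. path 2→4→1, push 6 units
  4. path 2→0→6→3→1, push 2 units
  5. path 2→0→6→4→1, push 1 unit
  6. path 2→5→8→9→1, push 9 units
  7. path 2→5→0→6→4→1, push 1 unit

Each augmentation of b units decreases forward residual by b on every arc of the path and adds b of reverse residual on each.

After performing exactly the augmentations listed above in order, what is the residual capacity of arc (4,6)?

Residual capacity of (4,6): 5

after path 1 (2→3→1, push 14): res(4,6)=16
after path 2 (2→4→6→9→8→3→7→1, push 13): res(4,6)=3
after path 3 (2→4→1, push 6): res(4,6)=3
after path 4 (2→0→6→3→1, push 2): res(4,6)=3
after path 5 (2→0→6→4→1, push 1): res(4,6)=4
after path 6 (2→5→8→9→1, push 9): res(4,6)=4
after path 7 (2→5→0→6→4→1, push 1): res(4,6)=5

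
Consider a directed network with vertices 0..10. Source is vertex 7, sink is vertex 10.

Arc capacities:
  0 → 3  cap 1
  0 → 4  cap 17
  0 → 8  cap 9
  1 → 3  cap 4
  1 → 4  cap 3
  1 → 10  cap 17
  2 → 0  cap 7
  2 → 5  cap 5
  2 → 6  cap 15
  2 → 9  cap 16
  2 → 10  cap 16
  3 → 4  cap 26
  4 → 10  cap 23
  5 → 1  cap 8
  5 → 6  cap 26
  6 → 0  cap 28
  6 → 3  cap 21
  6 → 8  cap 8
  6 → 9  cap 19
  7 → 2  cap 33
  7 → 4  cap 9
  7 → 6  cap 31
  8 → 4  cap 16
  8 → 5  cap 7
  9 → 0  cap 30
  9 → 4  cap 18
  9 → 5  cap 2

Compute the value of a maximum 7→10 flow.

augment #1: 7→2→10 bottleneck 16, total now 16
augment #2: 7→4→10 bottleneck 9, total now 25
augment #3: 7→2→0→4→10 bottleneck 7, total now 32
augment #4: 7→2→5→1→10 bottleneck 5, total now 37
augment #5: 7→2→9→4→10 bottleneck 5, total now 42
augment #6: 7→6→0→4→10 bottleneck 2, total now 44
augment #7: 7→6→8→5→1→10 bottleneck 3, total now 47

Maximum flow value: 47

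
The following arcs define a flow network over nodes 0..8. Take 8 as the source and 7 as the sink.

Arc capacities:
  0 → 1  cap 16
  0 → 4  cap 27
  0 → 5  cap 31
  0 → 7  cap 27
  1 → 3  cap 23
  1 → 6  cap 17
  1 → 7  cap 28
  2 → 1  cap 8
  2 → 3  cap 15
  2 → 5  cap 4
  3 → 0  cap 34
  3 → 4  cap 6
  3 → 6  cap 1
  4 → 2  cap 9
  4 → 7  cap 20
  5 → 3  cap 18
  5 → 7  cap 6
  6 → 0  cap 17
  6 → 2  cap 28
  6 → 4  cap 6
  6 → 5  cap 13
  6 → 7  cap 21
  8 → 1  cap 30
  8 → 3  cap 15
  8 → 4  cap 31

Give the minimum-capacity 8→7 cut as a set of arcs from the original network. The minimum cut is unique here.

augment #1: 8→1→7 push 28
augment #2: 8→4→7 push 20
augment #3: 8→1→6→7 push 2
augment #4: 8→3→0→7 push 15
augment #5: 8→4→2→5→7 push 4
augment #6: 8→4→2→1→6→7 push 5
max flow = 74; residual-reachable set from 8 gives S-side
cut edges (S→T): {(4,2), (4,7), (8,1), (8,3)} total cap 74

Min-cut arcs: {(4,2), (4,7), (8,1), (8,3)} (total capacity 74)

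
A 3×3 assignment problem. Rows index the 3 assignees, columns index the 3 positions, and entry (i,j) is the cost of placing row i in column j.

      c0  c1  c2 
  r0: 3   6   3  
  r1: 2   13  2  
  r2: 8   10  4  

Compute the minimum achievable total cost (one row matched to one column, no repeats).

Minimum assignment cost: 12

optimal assignment: row0→col1 (cost 6), row1→col0 (cost 2), row2→col2 (cost 4)
total = 6 + 2 + 4 = 12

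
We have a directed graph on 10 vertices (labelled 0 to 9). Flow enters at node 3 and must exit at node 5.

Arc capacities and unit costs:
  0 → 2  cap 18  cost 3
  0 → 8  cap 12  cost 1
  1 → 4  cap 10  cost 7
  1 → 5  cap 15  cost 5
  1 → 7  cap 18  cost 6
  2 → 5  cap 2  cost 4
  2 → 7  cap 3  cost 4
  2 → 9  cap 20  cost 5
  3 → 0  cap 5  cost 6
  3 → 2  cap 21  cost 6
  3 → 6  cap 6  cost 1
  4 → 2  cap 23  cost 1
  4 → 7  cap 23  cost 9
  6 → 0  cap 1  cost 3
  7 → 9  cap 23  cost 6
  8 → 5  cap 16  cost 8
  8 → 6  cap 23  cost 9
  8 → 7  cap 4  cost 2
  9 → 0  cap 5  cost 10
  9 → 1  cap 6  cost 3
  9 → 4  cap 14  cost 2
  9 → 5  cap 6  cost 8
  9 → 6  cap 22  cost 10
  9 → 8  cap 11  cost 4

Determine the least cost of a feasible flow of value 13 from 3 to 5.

shortest-cost path #1: 3→2→5 push 2 @ unit cost 10 (adds 20)
shortest-cost path #2: 3→6→0→8→5 push 1 @ unit cost 13 (adds 13)
shortest-cost path #3: 3→0→8→5 push 5 @ unit cost 15 (adds 75)
shortest-cost path #4: 3→2→9→5 push 5 @ unit cost 19 (adds 95)
total cost = 203

Minimum cost for 13 units: 203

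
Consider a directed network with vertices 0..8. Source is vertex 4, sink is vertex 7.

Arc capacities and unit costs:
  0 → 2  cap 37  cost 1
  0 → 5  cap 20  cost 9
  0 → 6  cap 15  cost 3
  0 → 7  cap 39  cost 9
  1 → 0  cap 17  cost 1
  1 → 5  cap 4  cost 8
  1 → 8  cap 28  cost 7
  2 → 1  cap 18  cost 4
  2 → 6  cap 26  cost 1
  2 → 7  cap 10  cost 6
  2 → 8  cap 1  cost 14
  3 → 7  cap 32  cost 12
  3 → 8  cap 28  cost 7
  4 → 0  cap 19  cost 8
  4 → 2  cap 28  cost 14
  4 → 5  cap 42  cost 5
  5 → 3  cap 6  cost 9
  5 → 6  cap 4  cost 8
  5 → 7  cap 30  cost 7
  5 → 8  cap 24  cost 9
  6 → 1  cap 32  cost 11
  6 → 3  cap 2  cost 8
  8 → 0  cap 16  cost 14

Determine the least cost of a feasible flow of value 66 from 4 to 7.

shortest-cost path #1: 4→5→7 push 30 @ unit cost 12 (adds 360)
shortest-cost path #2: 4→0→2→7 push 10 @ unit cost 15 (adds 150)
shortest-cost path #3: 4→0→7 push 9 @ unit cost 17 (adds 153)
shortest-cost path #4: 4→2→0→7 push 10 @ unit cost 22 (adds 220)
shortest-cost path #5: 4→5→3→7 push 6 @ unit cost 26 (adds 156)
shortest-cost path #6: 4→2→1→0→7 push 1 @ unit cost 28 (adds 28)
total cost = 1067

Minimum cost for 66 units: 1067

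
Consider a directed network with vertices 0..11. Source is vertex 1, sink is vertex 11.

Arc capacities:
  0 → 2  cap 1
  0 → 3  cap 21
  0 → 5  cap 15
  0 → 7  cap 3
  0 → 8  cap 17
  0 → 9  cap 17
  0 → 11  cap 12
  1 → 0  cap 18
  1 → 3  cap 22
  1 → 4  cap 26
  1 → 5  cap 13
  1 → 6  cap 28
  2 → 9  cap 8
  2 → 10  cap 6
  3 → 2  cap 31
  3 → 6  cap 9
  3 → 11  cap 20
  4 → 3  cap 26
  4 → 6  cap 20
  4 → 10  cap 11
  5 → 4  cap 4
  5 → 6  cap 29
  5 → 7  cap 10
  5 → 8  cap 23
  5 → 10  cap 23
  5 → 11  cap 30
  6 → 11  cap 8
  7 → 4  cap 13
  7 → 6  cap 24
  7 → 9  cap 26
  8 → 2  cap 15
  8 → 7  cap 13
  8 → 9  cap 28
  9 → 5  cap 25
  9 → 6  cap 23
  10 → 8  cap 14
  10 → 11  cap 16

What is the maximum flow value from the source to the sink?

Maximum flow value: 84

augment #1: 1→0→11 bottleneck 12, total now 12
augment #2: 1→3→11 bottleneck 20, total now 32
augment #3: 1→5→11 bottleneck 13, total now 45
augment #4: 1→6→11 bottleneck 8, total now 53
augment #5: 1→0→5→11 bottleneck 6, total now 59
augment #6: 1→4→10→11 bottleneck 11, total now 70
augment #7: 1→3→2→10→11 bottleneck 2, total now 72
augment #8: 1→4→3→2→10→11 bottleneck 3, total now 75
augment #9: 1→4→3→2→9→5→11 bottleneck 8, total now 83
augment #10: 1→4→3→2→10→8→9→5→11 bottleneck 1, total now 84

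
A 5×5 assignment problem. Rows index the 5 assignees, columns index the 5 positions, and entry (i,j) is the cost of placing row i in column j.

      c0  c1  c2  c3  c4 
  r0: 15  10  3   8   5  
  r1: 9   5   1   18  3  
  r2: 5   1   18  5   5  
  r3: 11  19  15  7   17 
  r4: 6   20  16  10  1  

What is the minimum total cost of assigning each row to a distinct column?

one of 2 optimal assignments: row0→col2 (cost 3), row1→col4 (cost 3), row2→col1 (cost 1), row3→col3 (cost 7), row4→col0 (cost 6)
total = 3 + 3 + 1 + 7 + 6 = 20

Minimum assignment cost: 20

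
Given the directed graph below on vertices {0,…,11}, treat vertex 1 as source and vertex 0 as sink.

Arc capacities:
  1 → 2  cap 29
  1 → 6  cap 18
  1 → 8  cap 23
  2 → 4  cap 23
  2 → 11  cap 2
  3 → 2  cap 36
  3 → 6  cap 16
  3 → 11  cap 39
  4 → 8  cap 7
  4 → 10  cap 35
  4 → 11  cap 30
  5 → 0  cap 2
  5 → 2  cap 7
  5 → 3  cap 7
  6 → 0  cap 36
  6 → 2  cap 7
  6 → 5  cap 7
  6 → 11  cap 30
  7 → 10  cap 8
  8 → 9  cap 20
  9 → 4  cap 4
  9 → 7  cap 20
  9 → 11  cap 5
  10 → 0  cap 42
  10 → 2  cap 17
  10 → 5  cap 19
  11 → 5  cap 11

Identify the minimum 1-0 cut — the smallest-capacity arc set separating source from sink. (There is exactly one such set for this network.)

augment #1: 1→6→0 push 18
augment #2: 1→2→4→10→0 push 23
augment #3: 1→2→11→5→0 push 2
augment #4: 1→8→9→4→10→0 push 4
augment #5: 1→8→9→7→10→0 push 8
augment #6: 1→8→9→11→5→3→6→0 push 5
max flow = 60; residual-reachable set from 1 gives S-side
cut edges (S→T): {(1,6), (2,4), (2,11), (7,10), (9,4), (9,11)} total cap 60

Min-cut arcs: {(1,6), (2,4), (2,11), (7,10), (9,4), (9,11)} (total capacity 60)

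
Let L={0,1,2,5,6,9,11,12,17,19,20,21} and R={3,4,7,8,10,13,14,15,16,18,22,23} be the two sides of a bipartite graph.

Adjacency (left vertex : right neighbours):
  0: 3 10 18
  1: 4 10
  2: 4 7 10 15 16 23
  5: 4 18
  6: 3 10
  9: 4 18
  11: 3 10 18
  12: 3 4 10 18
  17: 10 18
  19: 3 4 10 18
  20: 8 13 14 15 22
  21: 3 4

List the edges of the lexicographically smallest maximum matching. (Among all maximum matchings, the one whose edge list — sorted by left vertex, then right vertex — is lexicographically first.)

|M| = 6 (so the lex-smallest maximum matching has 6 edges)
process left vertices in ascending order; for each, take the smallest-labelled available neighbour that still permits 6 edges overall, or leave it unmatched if none does
lex-smallest matching: {0-3, 1-4, 2-7, 5-18, 6-10, 20-8}

Lex-smallest maximum matching: {(0,3), (1,4), (2,7), (5,18), (6,10), (20,8)}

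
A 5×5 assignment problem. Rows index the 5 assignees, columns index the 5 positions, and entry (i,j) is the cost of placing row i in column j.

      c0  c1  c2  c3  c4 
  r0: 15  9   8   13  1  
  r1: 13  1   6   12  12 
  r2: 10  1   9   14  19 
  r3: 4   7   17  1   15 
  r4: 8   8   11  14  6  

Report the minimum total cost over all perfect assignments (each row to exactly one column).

Minimum assignment cost: 17

optimal assignment: row0→col4 (cost 1), row1→col2 (cost 6), row2→col1 (cost 1), row3→col3 (cost 1), row4→col0 (cost 8)
total = 1 + 6 + 1 + 1 + 8 = 17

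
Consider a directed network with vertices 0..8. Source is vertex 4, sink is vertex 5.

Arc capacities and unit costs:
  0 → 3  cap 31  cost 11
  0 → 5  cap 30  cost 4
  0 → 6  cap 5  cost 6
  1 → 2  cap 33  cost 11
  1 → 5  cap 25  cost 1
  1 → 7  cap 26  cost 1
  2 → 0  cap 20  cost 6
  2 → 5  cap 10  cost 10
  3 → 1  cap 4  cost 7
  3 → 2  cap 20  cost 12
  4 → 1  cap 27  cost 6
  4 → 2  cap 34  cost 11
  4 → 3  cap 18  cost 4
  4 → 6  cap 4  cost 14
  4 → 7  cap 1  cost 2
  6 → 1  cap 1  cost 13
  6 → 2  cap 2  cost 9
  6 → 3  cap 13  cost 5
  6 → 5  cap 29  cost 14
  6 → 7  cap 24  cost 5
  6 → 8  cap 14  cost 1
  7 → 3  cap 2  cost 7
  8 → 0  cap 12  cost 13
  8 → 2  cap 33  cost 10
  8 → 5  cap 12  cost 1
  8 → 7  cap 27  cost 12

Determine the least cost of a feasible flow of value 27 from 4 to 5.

shortest-cost path #1: 4→1→5 push 25 @ unit cost 7 (adds 175)
shortest-cost path #2: 4→6→8→5 push 2 @ unit cost 16 (adds 32)
total cost = 207

Minimum cost for 27 units: 207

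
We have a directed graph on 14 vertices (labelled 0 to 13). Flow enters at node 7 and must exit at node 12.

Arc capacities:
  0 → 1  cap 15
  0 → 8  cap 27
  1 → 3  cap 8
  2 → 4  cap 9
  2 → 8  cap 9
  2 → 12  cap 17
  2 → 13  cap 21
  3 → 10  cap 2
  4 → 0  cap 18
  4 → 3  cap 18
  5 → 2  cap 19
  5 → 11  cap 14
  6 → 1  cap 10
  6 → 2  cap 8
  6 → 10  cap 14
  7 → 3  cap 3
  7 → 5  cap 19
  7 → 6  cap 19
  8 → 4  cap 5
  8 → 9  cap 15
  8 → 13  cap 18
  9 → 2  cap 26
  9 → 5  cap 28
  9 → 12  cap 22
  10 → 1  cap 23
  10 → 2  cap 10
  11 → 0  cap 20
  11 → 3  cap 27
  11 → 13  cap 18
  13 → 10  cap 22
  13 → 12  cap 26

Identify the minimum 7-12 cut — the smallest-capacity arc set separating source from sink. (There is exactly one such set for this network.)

Min-cut arcs: {(6,2), (7,5), (10,2)} (total capacity 37)

augment #1: 7→5→2→12 push 17
augment #2: 7→5→2→13→12 push 2
augment #3: 7→6→2→13→12 push 8
augment #4: 7→3→10→2→13→12 push 2
augment #5: 7→6→10→2→13→12 push 8
max flow = 37; residual-reachable set from 7 gives S-side
cut edges (S→T): {(6,2), (7,5), (10,2)} total cap 37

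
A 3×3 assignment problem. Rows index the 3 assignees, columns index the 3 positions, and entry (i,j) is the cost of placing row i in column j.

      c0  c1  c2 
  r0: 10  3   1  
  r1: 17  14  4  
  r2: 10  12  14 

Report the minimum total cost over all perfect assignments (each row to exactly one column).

optimal assignment: row0→col1 (cost 3), row1→col2 (cost 4), row2→col0 (cost 10)
total = 3 + 4 + 10 = 17

Minimum assignment cost: 17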